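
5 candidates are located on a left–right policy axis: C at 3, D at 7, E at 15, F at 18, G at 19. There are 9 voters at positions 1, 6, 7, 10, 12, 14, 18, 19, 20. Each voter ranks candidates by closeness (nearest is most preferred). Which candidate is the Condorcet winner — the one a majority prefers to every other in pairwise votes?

E

With single-peaked preferences on a line, the Condorcet winner is the candidate closest to the median voter.
The median voter (position 12) is closest to E at 15.
Check: E vs G — voters closer to E: 6 of 9.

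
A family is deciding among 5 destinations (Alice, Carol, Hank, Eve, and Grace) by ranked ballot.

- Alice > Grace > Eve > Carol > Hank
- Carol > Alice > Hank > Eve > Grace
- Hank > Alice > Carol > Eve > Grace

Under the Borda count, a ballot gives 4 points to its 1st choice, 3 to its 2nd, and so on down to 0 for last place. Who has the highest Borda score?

Borda scores:
  Alice: 4 + 3 + 3 = 10
  Carol: 1 + 4 + 2 = 7
  Hank: 0 + 2 + 4 = 6
  Eve: 2 + 1 + 1 = 4
  Grace: 3 + 0 + 0 = 3
Alice has the highest total.

Alice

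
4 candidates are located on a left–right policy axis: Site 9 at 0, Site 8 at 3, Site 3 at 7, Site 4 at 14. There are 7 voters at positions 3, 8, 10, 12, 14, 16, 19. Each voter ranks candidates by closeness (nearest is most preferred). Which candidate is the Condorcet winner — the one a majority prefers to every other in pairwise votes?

Site 4

With single-peaked preferences on a line, the Condorcet winner is the candidate closest to the median voter.
The median voter (position 12) is closest to Site 4 at 14.
Check: Site 4 vs Site 9 — voters closer to Site 4: 6 of 7.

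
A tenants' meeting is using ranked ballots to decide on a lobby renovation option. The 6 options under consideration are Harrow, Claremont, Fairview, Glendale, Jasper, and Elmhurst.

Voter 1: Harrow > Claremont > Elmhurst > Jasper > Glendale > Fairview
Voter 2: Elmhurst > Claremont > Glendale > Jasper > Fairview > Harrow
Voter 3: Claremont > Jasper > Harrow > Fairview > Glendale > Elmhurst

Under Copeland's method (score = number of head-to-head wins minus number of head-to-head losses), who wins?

Pairwise results:
  Harrow vs Claremont: Claremont wins 2–1.
  Harrow vs Fairview: Harrow wins 2–1.
  Harrow vs Glendale: Harrow wins 2–1.
  Harrow vs Jasper: Jasper wins 2–1.
  Harrow vs Elmhurst: Harrow wins 2–1.
  Claremont vs Fairview: Claremont wins 3–0.
  Claremont vs Glendale: Claremont wins 3–0.
  Claremont vs Jasper: Claremont wins 3–0.
  Claremont vs Elmhurst: Claremont wins 2–1.
  Fairview vs Glendale: Glendale wins 2–1.
  Fairview vs Jasper: Jasper wins 3–0.
  Fairview vs Elmhurst: Elmhurst wins 2–1.
  Glendale vs Jasper: Jasper wins 2–1.
  Glendale vs Elmhurst: Elmhurst wins 2–1.
  Jasper vs Elmhurst: Elmhurst wins 2–1.
Copeland scores (wins − losses):
  Harrow: 3 − 2 = 1
  Claremont: 5 − 0 = 5
  Fairview: 0 − 5 = -5
  Glendale: 1 − 4 = -3
  Jasper: 3 − 2 = 1
  Elmhurst: 3 − 2 = 1
Claremont has the best Copeland score.

Claremont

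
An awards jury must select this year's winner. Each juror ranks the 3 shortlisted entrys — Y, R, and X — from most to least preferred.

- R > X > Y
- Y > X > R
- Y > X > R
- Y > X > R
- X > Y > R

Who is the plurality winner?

Y

First-place vote totals:
  Y: 3
  R: 1
  X: 1
Y has the most first-place votes.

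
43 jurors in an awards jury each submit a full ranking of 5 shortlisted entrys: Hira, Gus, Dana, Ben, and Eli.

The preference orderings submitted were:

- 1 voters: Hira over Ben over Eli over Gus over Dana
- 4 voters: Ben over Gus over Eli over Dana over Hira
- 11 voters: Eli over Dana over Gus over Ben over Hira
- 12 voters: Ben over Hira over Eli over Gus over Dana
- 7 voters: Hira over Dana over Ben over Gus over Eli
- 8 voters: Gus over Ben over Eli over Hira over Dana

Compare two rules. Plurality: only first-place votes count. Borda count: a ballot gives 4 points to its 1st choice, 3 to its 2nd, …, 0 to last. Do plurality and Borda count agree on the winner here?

Plurality first-place counts: Hira 8, Gus 8, Dana 0, Ben 16, Eli 11 → Ben.
Borda totals: Hira 76, Gus 86, Dana 58, Ben 116, Eli 94 → Ben.
The two rules agree on Ben.

Yes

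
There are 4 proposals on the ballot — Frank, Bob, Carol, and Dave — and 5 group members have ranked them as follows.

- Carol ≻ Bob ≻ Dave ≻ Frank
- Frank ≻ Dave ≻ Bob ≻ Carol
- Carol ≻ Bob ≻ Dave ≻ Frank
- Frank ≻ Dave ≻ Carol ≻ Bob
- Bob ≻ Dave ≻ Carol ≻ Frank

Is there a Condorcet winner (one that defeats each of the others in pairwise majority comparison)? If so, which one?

Head-to-head results (5 voters total):
Frank vs Bob: Bob wins 3–2.
Frank vs Carol: Carol wins 3–2.
Frank vs Dave: Dave wins 3–2.
Bob vs Carol: Carol wins 3–2.
Bob vs Dave: Bob wins 3–2.
Carol vs Dave: Dave wins 3–2.
No candidate beats all others: Bob beats Dave beats Carol beats Bob, a majority cycle.

None — there is no Condorcet winner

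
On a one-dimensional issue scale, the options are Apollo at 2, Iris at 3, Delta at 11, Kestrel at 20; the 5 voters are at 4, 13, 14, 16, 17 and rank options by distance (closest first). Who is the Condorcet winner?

With single-peaked preferences on a line, the Condorcet winner is the candidate closest to the median voter.
The median voter (position 14) is closest to Delta at 11.
Check: Delta vs Apollo — voters closer to Delta: 4 of 5.

Delta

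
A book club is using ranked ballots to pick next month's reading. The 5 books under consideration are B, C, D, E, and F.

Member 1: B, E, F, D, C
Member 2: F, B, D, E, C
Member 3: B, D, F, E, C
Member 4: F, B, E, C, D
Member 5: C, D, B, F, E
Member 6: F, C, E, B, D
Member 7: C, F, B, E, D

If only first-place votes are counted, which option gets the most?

First-place vote totals:
  B: 2
  C: 2
  D: 0
  E: 0
  F: 3
F has the most first-place votes.

F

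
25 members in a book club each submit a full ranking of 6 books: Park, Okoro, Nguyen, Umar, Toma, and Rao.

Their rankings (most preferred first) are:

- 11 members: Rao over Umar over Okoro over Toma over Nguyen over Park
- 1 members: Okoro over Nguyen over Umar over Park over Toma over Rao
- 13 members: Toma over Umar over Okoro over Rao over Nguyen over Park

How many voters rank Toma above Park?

24

Ballots ranking Toma above Park: 11+13 = 24.
Ballots ranking Park above Toma: 1.
So 24 of 25 voters prefer Toma to Park.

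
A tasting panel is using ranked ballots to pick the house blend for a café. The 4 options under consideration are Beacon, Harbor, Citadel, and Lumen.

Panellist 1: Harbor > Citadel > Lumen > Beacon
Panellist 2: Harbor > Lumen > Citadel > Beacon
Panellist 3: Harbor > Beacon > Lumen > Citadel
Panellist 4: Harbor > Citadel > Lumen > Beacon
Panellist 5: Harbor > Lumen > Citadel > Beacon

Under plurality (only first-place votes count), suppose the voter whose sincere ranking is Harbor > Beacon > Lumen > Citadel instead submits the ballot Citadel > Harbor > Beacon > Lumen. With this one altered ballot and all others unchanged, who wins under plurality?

Harbor

First-place totals with the altered ballot: Beacon 0, Harbor 4, Citadel 1, Lumen 0.
The winner is unchanged: still Harbor.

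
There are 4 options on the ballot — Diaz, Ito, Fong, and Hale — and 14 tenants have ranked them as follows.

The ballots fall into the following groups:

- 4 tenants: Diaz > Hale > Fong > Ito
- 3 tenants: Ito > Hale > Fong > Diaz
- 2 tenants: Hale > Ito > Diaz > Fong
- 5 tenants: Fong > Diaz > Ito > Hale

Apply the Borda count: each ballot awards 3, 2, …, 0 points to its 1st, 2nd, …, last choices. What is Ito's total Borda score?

Borda scores:
  Diaz: 4·3 + 3·0 + 2·1 + 5·2 = 24
  Ito: 4·0 + 3·3 + 2·2 + 5·1 = 18
  Fong: 4·1 + 3·1 + 2·0 + 5·3 = 22
  Hale: 4·2 + 3·2 + 2·3 + 5·0 = 20

18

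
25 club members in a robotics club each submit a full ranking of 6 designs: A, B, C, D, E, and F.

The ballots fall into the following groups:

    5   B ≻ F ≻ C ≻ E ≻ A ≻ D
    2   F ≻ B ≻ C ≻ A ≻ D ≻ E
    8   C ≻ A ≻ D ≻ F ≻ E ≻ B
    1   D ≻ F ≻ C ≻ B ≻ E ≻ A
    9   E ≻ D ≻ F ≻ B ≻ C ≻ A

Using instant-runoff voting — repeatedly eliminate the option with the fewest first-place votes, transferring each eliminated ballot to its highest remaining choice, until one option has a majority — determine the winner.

C

Round 1: E 9, C 8, B 5, F 2, D 1, A 0. A has the fewest and is eliminated.
Round 2: E 9, C 8, B 5, F 2, D 1. D has the fewest and is eliminated.
Round 3: E 9, C 8, B 5, F 3. F has the fewest and is eliminated.
Round 4: C 9, E 9, B 7. B has the fewest and is eliminated.
Round 5: C 16, E 9. C has a majority.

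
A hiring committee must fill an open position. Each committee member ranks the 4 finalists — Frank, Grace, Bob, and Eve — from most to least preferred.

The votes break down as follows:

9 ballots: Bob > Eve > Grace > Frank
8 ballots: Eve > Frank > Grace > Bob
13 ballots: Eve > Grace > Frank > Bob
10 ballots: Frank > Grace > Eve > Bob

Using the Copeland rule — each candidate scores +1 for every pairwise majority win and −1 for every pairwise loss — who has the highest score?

Eve

Pairwise results:
  Frank vs Grace: Grace wins 22–18.
  Frank vs Bob: Frank wins 31–9.
  Frank vs Eve: Eve wins 30–10.
  Grace vs Bob: Grace wins 31–9.
  Grace vs Eve: Eve wins 30–10.
  Bob vs Eve: Eve wins 31–9.
Copeland scores (wins − losses):
  Frank: 1 − 2 = -1
  Grace: 2 − 1 = 1
  Bob: 0 − 3 = -3
  Eve: 3 − 0 = 3
Eve has the best Copeland score.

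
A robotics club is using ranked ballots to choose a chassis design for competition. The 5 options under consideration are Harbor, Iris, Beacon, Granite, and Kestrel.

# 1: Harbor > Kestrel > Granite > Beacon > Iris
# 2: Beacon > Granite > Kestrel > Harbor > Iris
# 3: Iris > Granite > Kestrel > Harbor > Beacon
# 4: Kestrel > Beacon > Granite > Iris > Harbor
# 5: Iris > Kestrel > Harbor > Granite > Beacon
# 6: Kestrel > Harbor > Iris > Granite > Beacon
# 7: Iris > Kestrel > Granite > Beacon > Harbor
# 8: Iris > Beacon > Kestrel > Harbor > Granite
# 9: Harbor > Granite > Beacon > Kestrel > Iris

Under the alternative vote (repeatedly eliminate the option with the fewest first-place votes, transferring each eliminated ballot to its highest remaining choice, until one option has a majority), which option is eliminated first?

Granite

Round 1: Iris 4, Harbor 2, Kestrel 2, Beacon 1, Granite 0. Granite has the fewest and is eliminated.
Round 2: Iris 4, Harbor 2, Kestrel 2, Beacon 1. Beacon has the fewest and is eliminated.
Round 3: Iris 4, Kestrel 3, Harbor 2. Harbor has the fewest and is eliminated.
Round 4: Kestrel 5, Iris 4. Kestrel has a majority.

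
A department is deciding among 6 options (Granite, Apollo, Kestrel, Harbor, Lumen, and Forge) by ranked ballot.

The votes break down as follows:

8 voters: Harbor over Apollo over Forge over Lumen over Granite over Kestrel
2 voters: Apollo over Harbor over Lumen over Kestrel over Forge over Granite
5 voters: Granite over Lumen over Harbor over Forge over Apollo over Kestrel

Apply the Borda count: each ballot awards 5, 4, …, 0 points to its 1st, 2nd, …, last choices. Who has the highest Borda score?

Harbor

Borda scores:
  Granite: 8·1 + 2·0 + 5·5 = 33
  Apollo: 8·4 + 2·5 + 5·1 = 47
  Kestrel: 8·0 + 2·2 + 5·0 = 4
  Harbor: 8·5 + 2·4 + 5·3 = 63
  Lumen: 8·2 + 2·3 + 5·4 = 42
  Forge: 8·3 + 2·1 + 5·2 = 36
Harbor has the highest total.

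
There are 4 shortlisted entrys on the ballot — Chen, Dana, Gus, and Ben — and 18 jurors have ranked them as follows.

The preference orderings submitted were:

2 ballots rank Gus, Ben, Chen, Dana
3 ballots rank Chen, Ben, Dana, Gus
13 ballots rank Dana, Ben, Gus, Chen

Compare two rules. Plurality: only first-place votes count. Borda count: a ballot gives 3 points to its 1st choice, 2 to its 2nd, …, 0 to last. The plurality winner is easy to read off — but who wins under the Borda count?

Plurality first-place counts: Chen 3, Dana 13, Gus 2, Ben 0 → Dana.
Borda totals: Chen 11, Dana 42, Gus 19, Ben 36 → Dana.

Dana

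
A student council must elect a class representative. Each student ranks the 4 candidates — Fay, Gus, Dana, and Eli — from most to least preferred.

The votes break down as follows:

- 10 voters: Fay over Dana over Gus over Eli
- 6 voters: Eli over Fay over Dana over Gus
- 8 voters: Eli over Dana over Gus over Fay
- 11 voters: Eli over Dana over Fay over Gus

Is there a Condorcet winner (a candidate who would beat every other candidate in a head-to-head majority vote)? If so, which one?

Head-to-head results (35 voters total):
Fay vs Gus: Fay wins 27–8.
Fay vs Dana: Dana wins 19–16.
Fay vs Eli: Eli wins 25–10.
Gus vs Dana: Dana wins 35–0.
Gus vs Eli: Eli wins 25–10.
Dana vs Eli: Eli wins 25–10.
Eli beats each rival — Fay (25–10), Gus (25–10), Dana (25–10) — so Eli is the Condorcet winner.

Eli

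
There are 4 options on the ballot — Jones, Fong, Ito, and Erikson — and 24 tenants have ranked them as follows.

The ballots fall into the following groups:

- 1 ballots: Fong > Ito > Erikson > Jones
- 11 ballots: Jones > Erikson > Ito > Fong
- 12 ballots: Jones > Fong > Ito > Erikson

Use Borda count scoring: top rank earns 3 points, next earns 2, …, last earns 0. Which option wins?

Jones

Borda scores:
  Jones: 0 + 11·3 + 12·3 = 69
  Fong: 3 + 11·0 + 12·2 = 27
  Ito: 2 + 11·1 + 12·1 = 25
  Erikson: 1 + 11·2 + 12·0 = 23
Jones has the highest total.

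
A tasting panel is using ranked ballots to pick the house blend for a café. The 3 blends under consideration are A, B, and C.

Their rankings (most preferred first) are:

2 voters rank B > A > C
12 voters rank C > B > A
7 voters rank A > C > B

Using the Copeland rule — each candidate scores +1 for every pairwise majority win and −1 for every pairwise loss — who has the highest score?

C

Pairwise results:
  A vs B: B wins 14–7.
  A vs C: C wins 12–9.
  B vs C: C wins 19–2.
Copeland scores (wins − losses):
  A: 0 − 2 = -2
  B: 1 − 1 = 0
  C: 2 − 0 = 2
C has the best Copeland score.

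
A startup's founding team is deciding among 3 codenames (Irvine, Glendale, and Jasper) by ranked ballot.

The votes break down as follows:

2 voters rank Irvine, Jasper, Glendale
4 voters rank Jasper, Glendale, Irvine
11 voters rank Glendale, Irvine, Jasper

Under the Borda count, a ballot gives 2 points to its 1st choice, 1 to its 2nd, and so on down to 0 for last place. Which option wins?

Borda scores:
  Irvine: 2·2 + 4·0 + 11·1 = 15
  Glendale: 2·0 + 4·1 + 11·2 = 26
  Jasper: 2·1 + 4·2 + 11·0 = 10
Glendale has the highest total.

Glendale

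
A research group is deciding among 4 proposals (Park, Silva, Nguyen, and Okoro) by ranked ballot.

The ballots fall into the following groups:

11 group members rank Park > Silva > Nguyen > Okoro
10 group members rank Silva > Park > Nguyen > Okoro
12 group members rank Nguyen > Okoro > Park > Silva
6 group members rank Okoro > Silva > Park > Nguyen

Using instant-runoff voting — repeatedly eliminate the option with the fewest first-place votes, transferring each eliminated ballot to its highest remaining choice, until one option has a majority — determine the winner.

Round 1: Nguyen 12, Park 11, Silva 10, Okoro 6. Okoro has the fewest and is eliminated.
Round 2: Silva 16, Nguyen 12, Park 11. Park has the fewest and is eliminated.
Round 3: Silva 27, Nguyen 12. Silva has a majority.

Silva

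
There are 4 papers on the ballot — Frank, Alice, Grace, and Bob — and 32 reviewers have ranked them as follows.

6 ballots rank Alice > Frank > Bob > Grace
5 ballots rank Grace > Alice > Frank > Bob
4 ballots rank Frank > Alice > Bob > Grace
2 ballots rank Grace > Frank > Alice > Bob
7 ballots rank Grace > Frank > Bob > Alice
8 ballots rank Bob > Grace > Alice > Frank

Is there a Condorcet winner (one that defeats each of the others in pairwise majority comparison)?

No

Head-to-head results (32 voters total):
Frank vs Alice: Alice wins 19–13.
Frank vs Grace: Grace wins 22–10.
Frank vs Bob: Frank wins 24–8.
Alice vs Grace: Grace wins 22–10.
Alice vs Bob: Alice wins 17–15.
Grace vs Bob: Bob wins 18–14.
No candidate beats all others: Frank beats Bob beats Grace beats Frank, a majority cycle.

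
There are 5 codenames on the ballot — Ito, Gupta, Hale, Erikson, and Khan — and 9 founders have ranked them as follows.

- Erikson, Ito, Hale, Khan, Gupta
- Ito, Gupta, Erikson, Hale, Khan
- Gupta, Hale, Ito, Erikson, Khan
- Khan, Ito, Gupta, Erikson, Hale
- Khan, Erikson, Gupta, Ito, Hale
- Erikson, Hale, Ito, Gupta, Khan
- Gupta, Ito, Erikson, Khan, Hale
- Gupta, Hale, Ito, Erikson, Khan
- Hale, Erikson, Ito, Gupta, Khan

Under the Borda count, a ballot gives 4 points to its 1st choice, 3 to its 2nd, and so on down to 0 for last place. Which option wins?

Ito

Borda scores:
  Ito: 3 + 4 + 2 + 3 + 1 + 2 + 3 + 2 + 2 = 22
  Gupta: 0 + 3 + 4 + 2 + 2 + 1 + 4 + 4 + 1 = 21
  Hale: 2 + 1 + 3 + 0 + 0 + 3 + 0 + 3 + 4 = 16
  Erikson: 4 + 2 + 1 + 1 + 3 + 4 + 2 + 1 + 3 = 21
  Khan: 1 + 0 + 0 + 4 + 4 + 0 + 1 + 0 + 0 = 10
Ito has the highest total.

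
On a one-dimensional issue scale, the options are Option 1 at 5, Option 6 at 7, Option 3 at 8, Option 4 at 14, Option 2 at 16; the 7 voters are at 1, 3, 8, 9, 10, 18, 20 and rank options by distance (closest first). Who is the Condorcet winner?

Option 3

With single-peaked preferences on a line, the Condorcet winner is the candidate closest to the median voter.
The median voter (position 9) is closest to Option 3 at 8.
Check: Option 3 vs Option 4 — voters closer to Option 3: 5 of 7.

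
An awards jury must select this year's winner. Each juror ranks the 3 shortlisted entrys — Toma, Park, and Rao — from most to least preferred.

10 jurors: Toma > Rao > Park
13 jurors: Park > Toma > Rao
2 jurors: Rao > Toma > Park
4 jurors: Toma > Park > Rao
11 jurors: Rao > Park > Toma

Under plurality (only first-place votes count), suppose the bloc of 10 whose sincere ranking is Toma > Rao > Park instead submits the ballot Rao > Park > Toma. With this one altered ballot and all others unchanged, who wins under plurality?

Rao

First-place totals with the altered ballot: Toma 4, Park 13, Rao 23.
The switch changes the winner from Toma to Rao.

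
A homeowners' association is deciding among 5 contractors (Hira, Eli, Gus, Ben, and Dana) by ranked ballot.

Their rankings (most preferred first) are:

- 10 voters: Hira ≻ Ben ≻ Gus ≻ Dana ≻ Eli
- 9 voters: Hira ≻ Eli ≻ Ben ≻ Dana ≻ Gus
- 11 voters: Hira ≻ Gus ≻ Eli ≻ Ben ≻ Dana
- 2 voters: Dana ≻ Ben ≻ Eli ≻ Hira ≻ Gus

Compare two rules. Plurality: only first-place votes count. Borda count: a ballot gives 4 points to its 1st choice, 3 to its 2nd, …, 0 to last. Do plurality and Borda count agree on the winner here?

Plurality first-place counts: Hira 30, Eli 0, Gus 0, Ben 0, Dana 2 → Hira.
Borda totals: Hira 122, Eli 53, Gus 53, Ben 65, Dana 27 → Hira.
The two rules agree on Hira.

Yes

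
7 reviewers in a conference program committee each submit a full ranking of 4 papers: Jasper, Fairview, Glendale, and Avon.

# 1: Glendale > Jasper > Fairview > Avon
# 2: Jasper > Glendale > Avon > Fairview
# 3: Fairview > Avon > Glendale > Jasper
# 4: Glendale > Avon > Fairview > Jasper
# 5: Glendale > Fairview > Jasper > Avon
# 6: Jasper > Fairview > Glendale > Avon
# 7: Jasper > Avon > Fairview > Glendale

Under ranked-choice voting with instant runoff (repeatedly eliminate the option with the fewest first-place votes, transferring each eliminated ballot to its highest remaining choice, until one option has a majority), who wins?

Glendale

Round 1: Jasper 3, Glendale 3, Fairview 1, Avon 0. Avon has the fewest and is eliminated.
Round 2: Jasper 3, Glendale 3, Fairview 1. Fairview has the fewest and is eliminated.
Round 3: Glendale 4, Jasper 3. Glendale has a majority.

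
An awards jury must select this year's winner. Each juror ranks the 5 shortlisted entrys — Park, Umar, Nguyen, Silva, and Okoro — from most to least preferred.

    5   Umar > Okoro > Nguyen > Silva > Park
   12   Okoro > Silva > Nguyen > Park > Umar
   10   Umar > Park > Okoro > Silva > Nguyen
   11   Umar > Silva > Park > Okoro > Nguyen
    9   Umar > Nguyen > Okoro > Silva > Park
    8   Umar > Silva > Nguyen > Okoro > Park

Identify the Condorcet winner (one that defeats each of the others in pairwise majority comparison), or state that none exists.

Head-to-head results (55 voters total):
Park vs Umar: Umar wins 43–12.
Park vs Nguyen: Nguyen wins 34–21.
Park vs Silva: Silva wins 45–10.
Park vs Okoro: Okoro wins 34–21.
Umar vs Nguyen: Umar wins 43–12.
Umar vs Silva: Umar wins 43–12.
Umar vs Okoro: Umar wins 43–12.
Nguyen vs Silva: Silva wins 41–14.
Nguyen vs Okoro: Okoro wins 38–17.
Silva vs Okoro: Okoro wins 36–19.
Umar beats each rival — Park (43–12), Nguyen (43–12), Silva (43–12), Okoro (43–12) — so Umar is the Condorcet winner.

Umar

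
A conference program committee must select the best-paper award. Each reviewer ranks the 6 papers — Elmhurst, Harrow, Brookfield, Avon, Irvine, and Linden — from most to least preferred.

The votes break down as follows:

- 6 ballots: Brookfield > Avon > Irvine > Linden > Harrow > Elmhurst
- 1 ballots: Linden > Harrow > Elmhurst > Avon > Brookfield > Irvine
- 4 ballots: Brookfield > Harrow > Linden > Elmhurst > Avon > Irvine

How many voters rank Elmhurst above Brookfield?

1

Ballots ranking Elmhurst above Brookfield: 1.
Ballots ranking Brookfield above Elmhurst: 6+4 = 10.
So 1 of 11 voters prefer Elmhurst to Brookfield.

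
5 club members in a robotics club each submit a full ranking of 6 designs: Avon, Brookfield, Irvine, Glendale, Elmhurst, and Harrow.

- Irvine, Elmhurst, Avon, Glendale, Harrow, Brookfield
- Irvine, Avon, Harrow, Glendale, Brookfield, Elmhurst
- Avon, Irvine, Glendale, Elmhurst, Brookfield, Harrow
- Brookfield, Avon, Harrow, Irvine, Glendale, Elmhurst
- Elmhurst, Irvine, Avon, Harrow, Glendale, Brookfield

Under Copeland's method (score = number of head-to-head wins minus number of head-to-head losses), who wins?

Irvine

Pairwise results:
  Avon vs Brookfield: Avon wins 4–1.
  Avon vs Irvine: Irvine wins 3–2.
  Avon vs Glendale: Avon wins 5–0.
  Avon vs Elmhurst: Avon wins 3–2.
  Avon vs Harrow: Avon wins 5–0.
  Brookfield vs Irvine: Irvine wins 4–1.
  Brookfield vs Glendale: Glendale wins 4–1.
  Brookfield vs Elmhurst: Elmhurst wins 3–2.
  Brookfield vs Harrow: Harrow wins 3–2.
  Irvine vs Glendale: Irvine wins 5–0.
  Irvine vs Elmhurst: Irvine wins 4–1.
  Irvine vs Harrow: Irvine wins 4–1.
  Glendale vs Elmhurst: Glendale wins 3–2.
  Glendale vs Harrow: Harrow wins 3–2.
  Elmhurst vs Harrow: Elmhurst wins 3–2.
Copeland scores (wins − losses):
  Avon: 4 − 1 = 3
  Brookfield: 0 − 5 = -5
  Irvine: 5 − 0 = 5
  Glendale: 2 − 3 = -1
  Elmhurst: 2 − 3 = -1
  Harrow: 2 − 3 = -1
Irvine has the best Copeland score.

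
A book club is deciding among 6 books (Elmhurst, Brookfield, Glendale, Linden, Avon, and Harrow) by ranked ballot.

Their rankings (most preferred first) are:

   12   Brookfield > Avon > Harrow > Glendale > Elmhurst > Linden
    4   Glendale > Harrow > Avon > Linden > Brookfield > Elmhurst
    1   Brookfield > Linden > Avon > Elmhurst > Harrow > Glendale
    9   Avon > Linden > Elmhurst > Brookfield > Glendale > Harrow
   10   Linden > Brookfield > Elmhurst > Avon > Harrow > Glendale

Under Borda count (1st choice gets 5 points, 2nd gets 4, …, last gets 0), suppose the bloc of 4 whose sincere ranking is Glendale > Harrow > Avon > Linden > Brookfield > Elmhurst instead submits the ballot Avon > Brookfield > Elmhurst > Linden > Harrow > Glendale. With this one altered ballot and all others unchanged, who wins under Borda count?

Brookfield

Borda totals with the altered ballot: Elmhurst 83, Brookfield 139, Glendale 33, Linden 98, Avon 136, Harrow 51.
The switch changes the winner from Avon to Brookfield.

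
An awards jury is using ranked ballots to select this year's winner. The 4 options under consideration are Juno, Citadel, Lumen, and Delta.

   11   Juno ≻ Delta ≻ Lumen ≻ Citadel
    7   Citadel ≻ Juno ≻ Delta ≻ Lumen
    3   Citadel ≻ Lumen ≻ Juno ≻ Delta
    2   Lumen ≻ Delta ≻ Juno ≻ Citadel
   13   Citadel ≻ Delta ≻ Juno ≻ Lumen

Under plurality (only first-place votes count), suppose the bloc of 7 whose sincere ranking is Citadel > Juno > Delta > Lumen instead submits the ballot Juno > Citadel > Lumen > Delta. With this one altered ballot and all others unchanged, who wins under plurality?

First-place totals with the altered ballot: Juno 18, Citadel 16, Lumen 2, Delta 0.
The switch changes the winner from Citadel to Juno.

Juno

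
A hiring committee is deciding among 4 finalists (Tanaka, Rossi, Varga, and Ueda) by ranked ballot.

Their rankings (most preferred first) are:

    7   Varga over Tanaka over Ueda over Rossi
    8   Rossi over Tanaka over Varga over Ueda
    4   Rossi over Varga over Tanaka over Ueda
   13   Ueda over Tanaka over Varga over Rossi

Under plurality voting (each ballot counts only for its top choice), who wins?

Ueda

First-place vote totals:
  Tanaka: 0
  Rossi: 12
  Varga: 7
  Ueda: 13
Ueda has the most first-place votes.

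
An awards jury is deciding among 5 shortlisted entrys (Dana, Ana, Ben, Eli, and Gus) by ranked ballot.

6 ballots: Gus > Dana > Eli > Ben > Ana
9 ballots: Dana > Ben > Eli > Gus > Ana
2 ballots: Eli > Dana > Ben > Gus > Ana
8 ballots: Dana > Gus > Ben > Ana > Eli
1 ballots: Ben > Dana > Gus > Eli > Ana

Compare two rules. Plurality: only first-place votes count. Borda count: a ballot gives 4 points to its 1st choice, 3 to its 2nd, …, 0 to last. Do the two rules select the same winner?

Yes

Plurality first-place counts: Dana 17, Ana 0, Ben 1, Eli 2, Gus 6 → Dana.
Borda totals: Dana 95, Ana 8, Ben 57, Eli 39, Gus 61 → Dana.
The two rules agree on Dana.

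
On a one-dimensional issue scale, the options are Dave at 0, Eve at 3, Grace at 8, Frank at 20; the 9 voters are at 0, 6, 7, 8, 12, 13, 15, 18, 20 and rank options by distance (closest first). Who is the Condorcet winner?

Grace

With single-peaked preferences on a line, the Condorcet winner is the candidate closest to the median voter.
The median voter (position 12) is closest to Grace at 8.
Check: Grace vs Dave — voters closer to Grace: 8 of 9.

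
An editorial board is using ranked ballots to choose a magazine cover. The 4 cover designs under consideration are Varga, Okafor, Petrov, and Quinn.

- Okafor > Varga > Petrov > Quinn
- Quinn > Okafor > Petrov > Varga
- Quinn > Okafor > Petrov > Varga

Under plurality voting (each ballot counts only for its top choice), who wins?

First-place vote totals:
  Varga: 0
  Okafor: 1
  Petrov: 0
  Quinn: 2
Quinn has the most first-place votes.

Quinn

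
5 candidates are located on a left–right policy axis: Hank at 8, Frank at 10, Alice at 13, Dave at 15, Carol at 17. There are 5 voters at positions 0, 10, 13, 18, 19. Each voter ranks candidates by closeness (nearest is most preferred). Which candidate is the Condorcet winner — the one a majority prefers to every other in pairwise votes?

Alice

With single-peaked preferences on a line, the Condorcet winner is the candidate closest to the median voter.
The median voter (position 13) is closest to Alice at 13.
Check: Alice vs Carol — voters closer to Alice: 3 of 5.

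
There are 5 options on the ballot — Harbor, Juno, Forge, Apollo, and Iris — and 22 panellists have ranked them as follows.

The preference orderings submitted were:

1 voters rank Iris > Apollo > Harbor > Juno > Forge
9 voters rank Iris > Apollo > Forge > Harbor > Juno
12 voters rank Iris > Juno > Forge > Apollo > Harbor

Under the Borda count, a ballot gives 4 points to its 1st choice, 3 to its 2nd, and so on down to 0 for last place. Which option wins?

Iris

Borda scores:
  Harbor: 2 + 9·1 + 12·0 = 11
  Juno: 1 + 9·0 + 12·3 = 37
  Forge: 0 + 9·2 + 12·2 = 42
  Apollo: 3 + 9·3 + 12·1 = 42
  Iris: 4 + 9·4 + 12·4 = 88
Iris has the highest total.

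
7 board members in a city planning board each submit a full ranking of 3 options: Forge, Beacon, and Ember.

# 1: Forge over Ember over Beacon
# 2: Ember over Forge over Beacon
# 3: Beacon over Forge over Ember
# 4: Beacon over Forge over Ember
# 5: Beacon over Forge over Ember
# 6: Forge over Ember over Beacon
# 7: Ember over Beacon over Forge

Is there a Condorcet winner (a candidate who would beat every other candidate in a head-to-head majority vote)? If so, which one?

No Condorcet winner

Head-to-head results (7 voters total):
Forge vs Beacon: Beacon wins 4–3.
Forge vs Ember: Forge wins 5–2.
Beacon vs Ember: Ember wins 4–3.
No candidate beats all others: Forge beats Ember beats Beacon beats Forge, a majority cycle.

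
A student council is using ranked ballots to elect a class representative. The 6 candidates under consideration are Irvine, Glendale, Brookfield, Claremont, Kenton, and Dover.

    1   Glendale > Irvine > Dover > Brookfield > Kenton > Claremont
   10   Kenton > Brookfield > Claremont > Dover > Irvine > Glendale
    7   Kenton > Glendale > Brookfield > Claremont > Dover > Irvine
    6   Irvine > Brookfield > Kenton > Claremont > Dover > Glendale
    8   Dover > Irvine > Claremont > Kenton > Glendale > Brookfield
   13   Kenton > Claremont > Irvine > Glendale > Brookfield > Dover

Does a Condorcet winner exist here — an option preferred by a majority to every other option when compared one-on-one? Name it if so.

Kenton

Head-to-head results (45 voters total):
Irvine vs Glendale: Irvine wins 37–8.
Irvine vs Brookfield: Irvine wins 28–17.
Irvine vs Claremont: Claremont wins 30–15.
Irvine vs Kenton: Kenton wins 30–15.
Irvine vs Dover: Dover wins 25–20.
Glendale vs Brookfield: Glendale wins 29–16.
Glendale vs Claremont: Claremont wins 37–8.
Glendale vs Kenton: Kenton wins 44–1.
Glendale vs Dover: Dover wins 24–21.
Brookfield vs Claremont: Brookfield wins 24–21.
Brookfield vs Kenton: Kenton wins 38–7.
Brookfield vs Dover: Brookfield wins 36–9.
Claremont vs Kenton: Kenton wins 37–8.
Claremont vs Dover: Claremont wins 36–9.
Kenton vs Dover: Kenton wins 36–9.
Kenton beats each rival — Irvine (30–15), Glendale (44–1), Brookfield (38–7), Claremont (37–8), Dover (36–9) — so Kenton is the Condorcet winner.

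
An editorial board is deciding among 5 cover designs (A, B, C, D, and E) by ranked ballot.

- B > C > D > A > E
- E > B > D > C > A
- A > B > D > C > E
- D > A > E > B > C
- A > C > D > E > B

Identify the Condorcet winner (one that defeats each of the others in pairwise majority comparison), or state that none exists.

No Condorcet winner

Head-to-head results (5 voters total):
A vs B: A wins 3–2.
A vs C: A wins 3–2.
A vs D: D wins 3–2.
A vs E: A wins 4–1.
B vs C: B wins 4–1.
B vs D: B wins 3–2.
B vs E: E wins 3–2.
C vs D: D wins 3–2.
C vs E: C wins 3–2.
D vs E: D wins 4–1.
No candidate beats all others: A beats B beats D beats A, a majority cycle.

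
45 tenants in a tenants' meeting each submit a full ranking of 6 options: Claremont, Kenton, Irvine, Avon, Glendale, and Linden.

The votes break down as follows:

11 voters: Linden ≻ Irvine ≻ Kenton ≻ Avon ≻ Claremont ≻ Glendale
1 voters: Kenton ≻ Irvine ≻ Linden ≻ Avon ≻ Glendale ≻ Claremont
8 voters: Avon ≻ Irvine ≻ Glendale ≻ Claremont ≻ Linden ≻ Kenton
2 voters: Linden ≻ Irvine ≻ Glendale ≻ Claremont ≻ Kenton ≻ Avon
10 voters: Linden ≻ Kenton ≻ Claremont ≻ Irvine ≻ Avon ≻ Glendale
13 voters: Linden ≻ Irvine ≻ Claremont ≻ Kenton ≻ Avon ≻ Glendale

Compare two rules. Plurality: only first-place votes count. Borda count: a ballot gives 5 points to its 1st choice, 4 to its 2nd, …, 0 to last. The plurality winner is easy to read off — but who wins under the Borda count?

Plurality first-place counts: Claremont 0, Kenton 1, Irvine 0, Avon 8, Glendale 0, Linden 36 → Linden.
Borda totals: Claremont 100, Kenton 106, Irvine 160, Avon 87, Glendale 31, Linden 191 → Linden.

Linden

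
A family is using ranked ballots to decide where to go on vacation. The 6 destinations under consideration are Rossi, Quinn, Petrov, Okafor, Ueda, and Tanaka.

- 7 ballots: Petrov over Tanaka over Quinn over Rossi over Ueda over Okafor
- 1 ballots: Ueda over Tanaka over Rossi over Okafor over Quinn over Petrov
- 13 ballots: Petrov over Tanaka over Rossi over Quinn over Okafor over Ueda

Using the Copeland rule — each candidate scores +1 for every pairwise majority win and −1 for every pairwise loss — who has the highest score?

Pairwise results:
  Rossi vs Quinn: Rossi wins 14–7.
  Rossi vs Petrov: Petrov wins 20–1.
  Rossi vs Okafor: Rossi wins 21–0.
  Rossi vs Ueda: Rossi wins 20–1.
  Rossi vs Tanaka: Tanaka wins 21–0.
  Quinn vs Petrov: Petrov wins 20–1.
  Quinn vs Okafor: Quinn wins 20–1.
  Quinn vs Ueda: Quinn wins 20–1.
  Quinn vs Tanaka: Tanaka wins 21–0.
  Petrov vs Okafor: Petrov wins 20–1.
  Petrov vs Ueda: Petrov wins 20–1.
  Petrov vs Tanaka: Petrov wins 20–1.
  Okafor vs Ueda: Okafor wins 13–8.
  Okafor vs Tanaka: Tanaka wins 21–0.
  Ueda vs Tanaka: Tanaka wins 20–1.
Copeland scores (wins − losses):
  Rossi: 3 − 2 = 1
  Quinn: 2 − 3 = -1
  Petrov: 5 − 0 = 5
  Okafor: 1 − 4 = -3
  Ueda: 0 − 5 = -5
  Tanaka: 4 − 1 = 3
Petrov has the best Copeland score.

Petrov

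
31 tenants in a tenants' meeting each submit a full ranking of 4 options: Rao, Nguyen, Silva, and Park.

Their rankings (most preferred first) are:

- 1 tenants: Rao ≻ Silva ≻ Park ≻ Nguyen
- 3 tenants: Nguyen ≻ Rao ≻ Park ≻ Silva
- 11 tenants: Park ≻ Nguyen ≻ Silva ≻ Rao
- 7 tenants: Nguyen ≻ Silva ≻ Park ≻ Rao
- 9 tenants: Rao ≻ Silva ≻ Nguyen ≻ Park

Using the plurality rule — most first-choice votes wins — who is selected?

First-place vote totals:
  Rao: 10
  Nguyen: 10
  Silva: 0
  Park: 11
Park has the most first-place votes.

Park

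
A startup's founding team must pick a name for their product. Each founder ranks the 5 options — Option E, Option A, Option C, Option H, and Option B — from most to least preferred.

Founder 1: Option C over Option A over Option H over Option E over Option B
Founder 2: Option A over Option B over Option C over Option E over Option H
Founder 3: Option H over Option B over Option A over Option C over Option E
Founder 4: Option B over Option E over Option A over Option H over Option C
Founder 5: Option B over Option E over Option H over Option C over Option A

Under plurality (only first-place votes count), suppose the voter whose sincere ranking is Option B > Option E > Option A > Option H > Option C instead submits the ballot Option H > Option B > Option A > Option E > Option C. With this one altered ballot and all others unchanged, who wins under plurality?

First-place totals with the altered ballot: Option E 0, Option A 1, Option C 1, Option H 2, Option B 1.
The switch changes the winner from Option B to Option H.

Option H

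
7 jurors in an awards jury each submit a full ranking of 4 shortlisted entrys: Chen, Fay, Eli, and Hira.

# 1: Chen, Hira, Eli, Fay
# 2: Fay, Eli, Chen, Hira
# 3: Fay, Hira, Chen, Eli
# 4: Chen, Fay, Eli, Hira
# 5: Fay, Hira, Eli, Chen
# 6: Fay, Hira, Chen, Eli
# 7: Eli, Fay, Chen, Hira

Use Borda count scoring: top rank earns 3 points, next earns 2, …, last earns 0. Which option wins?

Fay

Borda scores:
  Chen: 3 + 1 + 1 + 3 + 0 + 1 + 1 = 10
  Fay: 0 + 3 + 3 + 2 + 3 + 3 + 2 = 16
  Eli: 1 + 2 + 0 + 1 + 1 + 0 + 3 = 8
  Hira: 2 + 0 + 2 + 0 + 2 + 2 + 0 = 8
Fay has the highest total.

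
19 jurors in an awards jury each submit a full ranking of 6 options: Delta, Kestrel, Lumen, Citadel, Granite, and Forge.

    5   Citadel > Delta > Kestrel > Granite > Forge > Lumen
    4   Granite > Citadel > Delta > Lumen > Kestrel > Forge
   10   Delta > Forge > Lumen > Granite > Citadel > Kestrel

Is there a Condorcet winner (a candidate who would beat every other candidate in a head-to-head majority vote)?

Yes

Head-to-head results (19 voters total):
Delta vs Kestrel: Delta wins 19–0.
Delta vs Lumen: Delta wins 19–0.
Delta vs Citadel: Delta wins 10–9.
Delta vs Granite: Delta wins 15–4.
Delta vs Forge: Delta wins 19–0.
Kestrel vs Lumen: Lumen wins 14–5.
Kestrel vs Citadel: Citadel wins 19–0.
Kestrel vs Granite: Granite wins 14–5.
Kestrel vs Forge: Forge wins 10–9.
Lumen vs Citadel: Lumen wins 10–9.
Lumen vs Granite: Lumen wins 10–9.
Lumen vs Forge: Forge wins 15–4.
Citadel vs Granite: Granite wins 14–5.
Citadel vs Forge: Forge wins 10–9.
Granite vs Forge: Forge wins 10–9.
Delta beats each rival — Kestrel (19–0), Lumen (19–0), Citadel (10–9), Granite (15–4), Forge (19–0) — so Delta is the Condorcet winner.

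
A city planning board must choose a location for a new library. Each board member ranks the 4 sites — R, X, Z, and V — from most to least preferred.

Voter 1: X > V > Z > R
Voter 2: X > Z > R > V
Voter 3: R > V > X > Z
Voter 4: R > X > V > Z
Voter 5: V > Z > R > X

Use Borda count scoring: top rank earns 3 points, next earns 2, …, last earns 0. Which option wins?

X

Borda scores:
  R: 0 + 1 + 3 + 3 + 1 = 8
  X: 3 + 3 + 1 + 2 + 0 = 9
  Z: 1 + 2 + 0 + 0 + 2 = 5
  V: 2 + 0 + 2 + 1 + 3 = 8
X has the highest total.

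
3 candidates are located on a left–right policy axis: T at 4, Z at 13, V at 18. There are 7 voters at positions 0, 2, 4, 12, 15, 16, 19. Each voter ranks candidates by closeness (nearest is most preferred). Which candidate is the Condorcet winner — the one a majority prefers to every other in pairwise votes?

Z

With single-peaked preferences on a line, the Condorcet winner is the candidate closest to the median voter.
The median voter (position 12) is closest to Z at 13.
Check: Z vs V — voters closer to Z: 5 of 7.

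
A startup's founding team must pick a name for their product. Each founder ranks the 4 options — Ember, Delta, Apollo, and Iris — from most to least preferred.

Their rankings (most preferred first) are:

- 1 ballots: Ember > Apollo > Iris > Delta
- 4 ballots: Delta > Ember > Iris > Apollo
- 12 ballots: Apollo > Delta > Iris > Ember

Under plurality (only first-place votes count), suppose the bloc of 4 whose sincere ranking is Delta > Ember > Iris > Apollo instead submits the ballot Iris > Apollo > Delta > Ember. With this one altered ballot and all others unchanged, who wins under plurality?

Apollo

First-place totals with the altered ballot: Ember 1, Delta 0, Apollo 12, Iris 4.
The winner is unchanged: still Apollo.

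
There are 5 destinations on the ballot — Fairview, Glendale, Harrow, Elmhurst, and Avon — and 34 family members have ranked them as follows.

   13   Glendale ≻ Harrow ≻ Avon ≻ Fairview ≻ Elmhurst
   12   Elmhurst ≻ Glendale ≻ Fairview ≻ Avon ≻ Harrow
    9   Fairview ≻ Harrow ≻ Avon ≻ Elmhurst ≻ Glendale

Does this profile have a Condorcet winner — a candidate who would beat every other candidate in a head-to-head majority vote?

No

Head-to-head results (34 voters total):
Fairview vs Glendale: Glendale wins 25–9.
Fairview vs Harrow: Fairview wins 21–13.
Fairview vs Elmhurst: Fairview wins 22–12.
Fairview vs Avon: Fairview wins 21–13.
Glendale vs Harrow: Glendale wins 25–9.
Glendale vs Elmhurst: Elmhurst wins 21–13.
Glendale vs Avon: Glendale wins 25–9.
Harrow vs Elmhurst: Harrow wins 22–12.
Harrow vs Avon: Harrow wins 22–12.
Elmhurst vs Avon: Avon wins 22–12.
No candidate beats all others: Fairview beats Elmhurst beats Glendale beats Fairview, a majority cycle.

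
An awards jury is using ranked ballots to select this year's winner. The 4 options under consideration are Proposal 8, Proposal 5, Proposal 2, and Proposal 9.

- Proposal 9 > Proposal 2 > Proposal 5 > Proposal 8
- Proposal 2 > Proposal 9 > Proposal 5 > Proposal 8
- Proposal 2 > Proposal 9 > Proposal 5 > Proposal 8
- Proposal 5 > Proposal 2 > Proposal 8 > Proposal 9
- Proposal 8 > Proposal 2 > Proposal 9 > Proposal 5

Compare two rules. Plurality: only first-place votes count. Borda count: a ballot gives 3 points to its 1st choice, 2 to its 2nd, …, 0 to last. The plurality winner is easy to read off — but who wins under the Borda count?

Plurality first-place counts: Proposal 8 1, Proposal 5 1, Proposal 2 2, Proposal 9 1 → Proposal 2.
Borda totals: Proposal 8 4, Proposal 5 6, Proposal 2 12, Proposal 9 8 → Proposal 2.

Proposal 2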